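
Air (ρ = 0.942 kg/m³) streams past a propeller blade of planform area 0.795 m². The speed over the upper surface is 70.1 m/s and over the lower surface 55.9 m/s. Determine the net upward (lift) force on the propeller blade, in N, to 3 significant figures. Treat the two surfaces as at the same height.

The faster flow above has the lower pressure; Bernoulli (same height) gives ΔP = ½ρ(v_up² − v_low²).
ΔP = ½·0.942·(70.1² − 55.9²) = 843 Pa.
Lift = ΔP · A = 843 × 0.795 = 670 N.

F = 670 N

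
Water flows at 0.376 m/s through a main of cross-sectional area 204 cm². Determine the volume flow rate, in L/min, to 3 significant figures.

460 L/min

Q = A·v = 0.0204 m² × 0.376 m/s = 0.00767 m³/s.
Converting: 0.00767 m³/s × 60000 = 460 L/min.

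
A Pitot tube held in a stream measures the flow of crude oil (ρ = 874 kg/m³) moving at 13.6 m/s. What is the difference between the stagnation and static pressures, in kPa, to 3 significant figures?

80.8 kPa

The dynamic pressure equals the rise in static pressure at the stagnation point: ΔP = ½ρv².
ΔP = ½·874·13.6² = 80800 Pa.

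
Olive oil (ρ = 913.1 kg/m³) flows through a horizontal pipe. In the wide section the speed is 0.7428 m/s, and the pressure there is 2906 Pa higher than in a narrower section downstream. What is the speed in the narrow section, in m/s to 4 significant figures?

Along the level pipe P + ½ρv² is conserved, hence v₂² = v₁² + 2(P₁ − P₂)/ρ.
v₂ = √(0.7428² + 2·2906/913.1) = √(0.5518 + 6.365) = 2.630 m/s.

v₂ = 2.630 m/s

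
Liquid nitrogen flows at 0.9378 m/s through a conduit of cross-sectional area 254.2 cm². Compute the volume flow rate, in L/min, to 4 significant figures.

1430 L/min

Q = A·v = 0.02542 m² × 0.9378 m/s = 0.02384 m³/s.
Converting: 0.02384 m³/s × 60000 = 1430 L/min.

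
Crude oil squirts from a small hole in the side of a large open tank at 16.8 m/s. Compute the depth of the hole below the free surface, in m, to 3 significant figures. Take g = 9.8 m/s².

h = 14.4 m

Torricelli: v = √(2gh), so h = v²/(2g).
h = 16.8²/(2·9.8) = 282/19.60 = 14.4 m.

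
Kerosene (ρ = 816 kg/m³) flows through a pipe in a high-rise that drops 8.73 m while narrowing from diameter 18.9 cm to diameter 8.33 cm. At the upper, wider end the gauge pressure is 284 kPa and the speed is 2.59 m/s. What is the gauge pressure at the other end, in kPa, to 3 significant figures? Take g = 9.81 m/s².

Mass conservation (A₁v₁ = A₂v₂) gives v₂ = 2.59 × 281/54.5 = 13.3 m/s.
Energy conservation along the streamline gives P₂ = P₁ − ½ρ(v₂² − v₁²) − ρg(h₂ − h₁).
P₂ = 284000 + ½·816·(2.59² − 13.3²) − 816·9.81·(−8.73) = 284000 + (-69800) − (-69900) = 284000 Pa.

P₂ ≈ 284 kPa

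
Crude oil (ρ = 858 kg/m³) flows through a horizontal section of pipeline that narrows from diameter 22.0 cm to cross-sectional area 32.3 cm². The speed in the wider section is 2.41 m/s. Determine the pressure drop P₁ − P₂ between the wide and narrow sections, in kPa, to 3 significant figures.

The volume flow rate is constant, so v₂ = (A₁/A₂)v₁ = (380/32.3)·2.41 = 28.4 m/s.
With no height change, Bernoulli's equation is P₁ + ½ρv₁² = P₂ + ½ρv₂².
P₁ − P₂ = ½·858·(28.4² − 2.41²) = ½·858·799 = 343000 Pa.

ΔP = 343 kPa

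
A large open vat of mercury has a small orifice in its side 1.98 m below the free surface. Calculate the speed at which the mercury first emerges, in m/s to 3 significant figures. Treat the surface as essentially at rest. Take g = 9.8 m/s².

6.23 m/s

Bernoulli from surface to hole (P equal, v_surface ≈ 0): v = √(2gh) = √(2×9.8×1.98) = 6.23 m/s.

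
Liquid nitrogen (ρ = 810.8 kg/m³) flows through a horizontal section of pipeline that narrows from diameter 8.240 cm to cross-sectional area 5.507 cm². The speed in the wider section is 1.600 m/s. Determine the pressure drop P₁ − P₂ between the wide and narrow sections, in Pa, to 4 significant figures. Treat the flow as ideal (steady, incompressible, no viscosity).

ΔP = 96280 Pa

The volume flow rate is constant, so v₂ = (A₁/A₂)v₁ = (53.33/5.507)·1.600 = 15.49 m/s.
With no height change, Bernoulli's equation is P₁ + ½ρv₁² = P₂ + ½ρv₂².
P₁ − P₂ = ½·810.8·(15.49² − 1.600²) = ½·810.8·237.5 = 96280 Pa.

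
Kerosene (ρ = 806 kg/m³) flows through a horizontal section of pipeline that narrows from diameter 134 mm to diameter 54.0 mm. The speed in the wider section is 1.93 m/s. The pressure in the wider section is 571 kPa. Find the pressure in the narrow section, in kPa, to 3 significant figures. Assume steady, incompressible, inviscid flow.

Mass conservation (A₁v₁ = A₂v₂) gives v₂ = 1.93 × 141/22.9 = 11.9 m/s.
The pipe is horizontal, so Bernoulli reduces to P₁ + ½ρv₁² = P₂ + ½ρv₂².
P₂ = P₁ − ½ρ(v₂² − v₁²) = 571000 − ½·806·(11.9² − 1.93²) = 571000 − 55400 = 516000 Pa.

P₂ ≈ 516 kPa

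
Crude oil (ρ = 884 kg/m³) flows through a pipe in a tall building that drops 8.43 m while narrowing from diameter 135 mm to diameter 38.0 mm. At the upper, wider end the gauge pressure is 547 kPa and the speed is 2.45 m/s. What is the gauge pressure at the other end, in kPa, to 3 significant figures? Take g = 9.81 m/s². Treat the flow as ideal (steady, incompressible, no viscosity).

Mass conservation (A₁v₁ = A₂v₂) gives v₂ = 2.45 × 143/11.3 = 30.9 m/s.
Energy conservation along the streamline gives P₂ = P₁ − ½ρ(v₂² − v₁²) − ρg(h₂ − h₁).
P₂ = 547000 + ½·884·(2.45² − 30.9²) − 884·9.81·(−8.43) = 547000 + (-420000) − (-73100) = 200000 Pa.

200 kPa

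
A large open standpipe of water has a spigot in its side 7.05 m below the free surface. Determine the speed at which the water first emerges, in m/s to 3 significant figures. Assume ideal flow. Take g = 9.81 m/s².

With the surface at rest and both surface and jet at atmospheric pressure, Bernoulli gives ρg h = ½ρv², so v = √(2gh) = √(2·9.81·7.05) = 11.8 m/s.

v ≈ 11.8 m/s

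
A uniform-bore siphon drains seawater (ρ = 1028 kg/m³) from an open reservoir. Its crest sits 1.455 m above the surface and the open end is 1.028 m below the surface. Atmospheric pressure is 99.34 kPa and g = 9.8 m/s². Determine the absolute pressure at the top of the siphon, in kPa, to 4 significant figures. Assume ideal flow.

From the surface to the outlet (both open to atmosphere, surface at rest): v = √(2g·h_out) = √(2·9.8·1.028) = 4.489 m/s.
With constant cross-section the crest speed equals v; applying Bernoulli from the surface up to the crest, P_top = P_atm − ½ρv² − ρg·h_top.
P_top = 99340 − ½·1028·4.489² − 1028·9.8·1.455 = 74330 Pa.

P_top ≈ 74.33 kPa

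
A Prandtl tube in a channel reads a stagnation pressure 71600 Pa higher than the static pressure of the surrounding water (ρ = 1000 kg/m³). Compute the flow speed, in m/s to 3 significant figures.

v = 12.0 m/s

At the stagnation point the flow is brought to rest, so Bernoulli gives P_stag − P_static = ½ρv².
v = √(2ΔP/ρ) = √(2·71600/1000) = 12.0 m/s.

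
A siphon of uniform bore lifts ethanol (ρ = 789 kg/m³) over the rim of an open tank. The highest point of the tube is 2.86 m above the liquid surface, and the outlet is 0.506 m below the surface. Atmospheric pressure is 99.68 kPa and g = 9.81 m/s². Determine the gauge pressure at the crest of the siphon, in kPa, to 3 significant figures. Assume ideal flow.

P_gauge ≈ -26.1 kPa

Bernoulli surface→outlet gives ½v² = g·h_out, so v = √(2·9.81·0.506) = 3.15 m/s.
With constant cross-section the crest speed equals v; applying Bernoulli from the surface up to the crest, P_top = P_atm − ½ρv² − ρg·h_top.
P_top = 99680 − ½·789·3.15² − 789·9.81·2.86 = 73600 Pa. So P_gauge = P_top − P_atm = -26100 Pa.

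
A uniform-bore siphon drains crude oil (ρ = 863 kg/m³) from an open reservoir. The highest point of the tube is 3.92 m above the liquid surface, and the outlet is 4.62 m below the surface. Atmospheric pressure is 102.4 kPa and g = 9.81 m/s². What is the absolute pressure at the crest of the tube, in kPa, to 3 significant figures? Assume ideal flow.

P_top = 30.1 kPa

The outlet speed comes from Torricelli: v = √(2g·4.62) = 9.52 m/s.
With constant cross-section the crest speed equals v; applying Bernoulli from the surface up to the crest, P_top = P_atm − ½ρv² − ρg·h_top.
P_top = 102400 − ½·863·9.52² − 863·9.81·3.92 = 30100 Pa.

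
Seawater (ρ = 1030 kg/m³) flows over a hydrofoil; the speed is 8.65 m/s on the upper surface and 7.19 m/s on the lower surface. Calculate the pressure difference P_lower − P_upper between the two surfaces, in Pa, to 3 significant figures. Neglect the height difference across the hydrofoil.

ΔP = 11900 Pa

With negligible Δh, P + ½ρv² is constant, so P_low − P_up = ½ρ(v_up² − v_low²).
ΔP = ½·1030·(8.65² − 7.19²) = 11900 Pa.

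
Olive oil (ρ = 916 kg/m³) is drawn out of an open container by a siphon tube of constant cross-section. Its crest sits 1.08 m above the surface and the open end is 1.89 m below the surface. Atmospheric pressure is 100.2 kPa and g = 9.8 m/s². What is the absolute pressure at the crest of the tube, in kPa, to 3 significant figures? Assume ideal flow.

P_top ≈ 73.5 kPa

Bernoulli surface→outlet gives ½v² = g·h_out, so v = √(2·9.8·1.89) = 6.09 m/s.
With constant cross-section the crest speed equals v; applying Bernoulli from the surface up to the crest, P_top = P_atm − ½ρv² − ρg·h_top.
P_top = 100200 − ½·916·6.09² − 916·9.8·1.08 = 73500 Pa.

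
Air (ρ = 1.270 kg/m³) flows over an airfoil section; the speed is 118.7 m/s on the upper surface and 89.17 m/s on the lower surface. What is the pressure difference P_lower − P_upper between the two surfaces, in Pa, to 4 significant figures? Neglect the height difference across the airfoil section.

The pressure is lower where the speed is higher: ΔP = ½ρ(v_up² − v_low²).
ΔP = ½·1.270·(118.7² − 89.17²) = 3898 Pa.

ΔP = 3898 Pa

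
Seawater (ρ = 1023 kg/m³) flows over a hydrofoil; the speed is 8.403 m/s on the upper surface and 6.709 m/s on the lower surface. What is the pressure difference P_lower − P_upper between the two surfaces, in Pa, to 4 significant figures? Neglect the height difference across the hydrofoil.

ΔP ≈ 13090 Pa

Bernoulli (same height): P_lower − P_upper = ½ρ(v_upper² − v_lower²).
ΔP = ½·1023·(8.403² − 6.709²) = 13090 Pa.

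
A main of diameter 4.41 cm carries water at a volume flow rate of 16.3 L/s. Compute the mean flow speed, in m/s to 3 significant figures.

10.7 m/s

Q = 16.3 L/s = 0.0163 m³/s.
v = Q/A = 0.0163 / 0.00153 = 10.7 m/s.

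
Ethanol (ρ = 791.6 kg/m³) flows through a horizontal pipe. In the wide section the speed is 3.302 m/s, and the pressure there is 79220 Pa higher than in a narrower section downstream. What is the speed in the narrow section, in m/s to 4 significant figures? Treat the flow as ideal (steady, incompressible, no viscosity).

Along the level pipe P + ½ρv² is conserved, hence v₂² = v₁² + 2(P₁ − P₂)/ρ.
v₂ = √(3.302² + 2·79220/791.6) = √(10.90 + 200.2) = 14.53 m/s.

v₂ ≈ 14.53 m/s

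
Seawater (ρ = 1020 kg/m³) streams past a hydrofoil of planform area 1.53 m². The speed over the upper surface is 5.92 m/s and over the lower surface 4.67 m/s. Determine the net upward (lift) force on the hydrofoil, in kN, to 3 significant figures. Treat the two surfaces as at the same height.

From P + ½ρv² = const at equal height, P_low − P_up = ½ρ(v_up² − v_low²).
ΔP = ½·1020·(5.92² − 4.67²) = 6750 Pa.
Lift = ΔP · A = 6750 × 1.53 = 10300 N.

F ≈ 10.3 kN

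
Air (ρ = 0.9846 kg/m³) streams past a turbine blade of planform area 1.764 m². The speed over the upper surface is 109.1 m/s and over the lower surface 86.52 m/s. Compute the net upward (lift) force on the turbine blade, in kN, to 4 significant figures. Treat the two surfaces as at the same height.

The faster flow above has the lower pressure; Bernoulli (same height) gives ΔP = ½ρ(v_up² − v_low²).
ΔP = ½·0.9846·(109.1² − 86.52²) = 2175 Pa.
Lift = ΔP · A = 2175 × 1.764 = 3836 N.

3.836 kN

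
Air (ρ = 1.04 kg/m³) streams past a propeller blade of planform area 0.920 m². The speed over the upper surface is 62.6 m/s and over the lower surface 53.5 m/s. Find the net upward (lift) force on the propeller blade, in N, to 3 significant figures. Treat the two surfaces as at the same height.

The faster flow above has the lower pressure; Bernoulli (same height) gives ΔP = ½ρ(v_up² − v_low²).
ΔP = ½·1.04·(62.6² − 53.5²) = 549 Pa.
Lift = ΔP · A = 549 × 0.920 = 505 N.

F ≈ 505 N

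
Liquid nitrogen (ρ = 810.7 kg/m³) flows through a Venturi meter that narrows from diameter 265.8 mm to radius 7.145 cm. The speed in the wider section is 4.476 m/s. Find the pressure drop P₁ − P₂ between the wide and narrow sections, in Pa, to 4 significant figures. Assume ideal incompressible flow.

ΔP ≈ 89090 Pa

Continuity gives A₁v₁ = A₂v₂, so v₂ = (554.9 cm²)/(160.4 cm²) × 4.476 m/s = 15.49 m/s.
Along the horizontal streamline, P + ½ρv² is constant.
P₁ − P₂ = ½·810.7·(15.49² − 4.476²) = ½·810.7·219.8 = 89090 Pa.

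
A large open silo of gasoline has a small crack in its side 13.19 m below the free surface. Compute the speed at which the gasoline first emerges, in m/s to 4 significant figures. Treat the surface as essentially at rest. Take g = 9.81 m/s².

The surface is effectively still and both ends are open, so ½v² = gh and v = √(2·9.81·13.19) = 16.09 m/s.

v ≈ 16.09 m/s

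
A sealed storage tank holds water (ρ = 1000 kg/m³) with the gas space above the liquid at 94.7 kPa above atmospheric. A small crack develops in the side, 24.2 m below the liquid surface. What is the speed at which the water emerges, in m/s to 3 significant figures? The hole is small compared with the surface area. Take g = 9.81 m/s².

Take point 1 at the surface (v₁ ≈ 0) and point 2 at the hole (at atmospheric pressure). Bernoulli: P₁ + ρg h = P_atm + ½ρv₂².
With P₁ − P_atm = 94700 Pa, v₂ = √(2gh + 2ΔP/ρ) = √(2·9.81·24.2 + 2·94700/1000) = 25.8 m/s.

25.8 m/s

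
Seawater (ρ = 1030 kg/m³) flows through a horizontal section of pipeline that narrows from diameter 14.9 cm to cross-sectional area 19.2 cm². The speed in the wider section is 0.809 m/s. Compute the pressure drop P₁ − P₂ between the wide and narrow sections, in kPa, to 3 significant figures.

27.5 kPa

By continuity, v₂ = v₁·A₁/A₂ = 0.809·(174/19.2) = 7.35 m/s.
Bernoulli (h₁ = h₂): P₁ − P₂ = ½ρ(v₂² − v₁²).
P₁ − P₂ = ½·1030·(7.35² − 0.809²) = ½·1030·53.3 = 27500 Pa.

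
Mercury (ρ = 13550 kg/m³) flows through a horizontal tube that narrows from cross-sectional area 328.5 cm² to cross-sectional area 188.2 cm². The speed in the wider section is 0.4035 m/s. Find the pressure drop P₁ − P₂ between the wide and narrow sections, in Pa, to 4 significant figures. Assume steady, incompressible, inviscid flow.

2258 Pa

By continuity, v₂ = v₁·A₁/A₂ = 0.4035·(328.5/188.2) = 0.7043 m/s.
The pipe is horizontal, so Bernoulli reduces to P₁ + ½ρv₁² = P₂ + ½ρv₂².
P₁ − P₂ = ½·13550·(0.7043² − 0.4035²) = ½·13550·0.3332 = 2258 Pa.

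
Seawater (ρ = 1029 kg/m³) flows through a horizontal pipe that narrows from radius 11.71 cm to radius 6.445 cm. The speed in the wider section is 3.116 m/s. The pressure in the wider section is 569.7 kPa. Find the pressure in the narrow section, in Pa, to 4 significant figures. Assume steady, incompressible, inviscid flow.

By continuity, v₂ = v₁·A₁/A₂ = 3.116·(430.8/130.5) = 10.29 m/s.
Along the horizontal streamline, P + ½ρv² is constant.
P₂ = P₁ − ½ρ(v₂² − v₁²) = 569700 − ½·1029·(10.29² − 3.116²) = 569700 − 49440 = 520300 Pa.

P₂ ≈ 520300 Pa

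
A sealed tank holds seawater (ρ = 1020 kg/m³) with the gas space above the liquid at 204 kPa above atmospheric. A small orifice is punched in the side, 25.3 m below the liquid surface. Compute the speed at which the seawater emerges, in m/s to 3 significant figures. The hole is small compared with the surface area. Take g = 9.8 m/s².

v ≈ 29.9 m/s

Take point 1 at the surface (v₁ ≈ 0) and point 2 at the hole (at atmospheric pressure). Bernoulli: P₁ + ρg h = P_atm + ½ρv₂².
With P₁ − P_atm = 204000 Pa, v₂ = √(2gh + 2ΔP/ρ) = √(2·9.8·25.3 + 2·204000/1020) = 29.9 m/s.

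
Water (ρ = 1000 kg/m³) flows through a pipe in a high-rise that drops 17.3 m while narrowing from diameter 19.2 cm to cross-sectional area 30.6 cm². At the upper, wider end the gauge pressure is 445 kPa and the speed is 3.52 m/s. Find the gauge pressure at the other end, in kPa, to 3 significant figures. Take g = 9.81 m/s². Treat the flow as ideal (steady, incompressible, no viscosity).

Mass conservation (A₁v₁ = A₂v₂) gives v₂ = 3.52 × 290/30.6 = 33.3 m/s.
Energy conservation along the streamline gives P₂ = P₁ − ½ρ(v₂² − v₁²) − ρg(h₂ − h₁).
P₂ = 445000 + ½·1000·(3.52² − 33.3²) − 1000·9.81·(−17.3) = 445000 + (-548000) − (-170000) = 66300 Pa.

66.3 kPa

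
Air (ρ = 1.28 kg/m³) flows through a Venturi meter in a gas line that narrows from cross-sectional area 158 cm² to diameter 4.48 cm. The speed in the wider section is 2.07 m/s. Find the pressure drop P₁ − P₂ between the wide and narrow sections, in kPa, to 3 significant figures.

Mass conservation (A₁v₁ = A₂v₂) gives v₂ = 2.07 × 158/15.8 = 20.7 m/s.
The pipe is horizontal, so Bernoulli reduces to P₁ + ½ρv₁² = P₂ + ½ρv₂².
P₁ − P₂ = ½·1.28·(20.7² − 2.07²) = ½·1.28·426 = 273 Pa.

ΔP ≈ 0.273 kPa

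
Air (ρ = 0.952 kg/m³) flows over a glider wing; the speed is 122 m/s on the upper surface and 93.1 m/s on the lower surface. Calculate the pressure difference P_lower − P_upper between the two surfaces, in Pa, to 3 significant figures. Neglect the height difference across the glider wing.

With negligible Δh, P + ½ρv² is constant, so P_low − P_up = ½ρ(v_up² − v_low²).
ΔP = ½·0.952·(122² − 93.1²) = 2960 Pa.

ΔP ≈ 2960 Pa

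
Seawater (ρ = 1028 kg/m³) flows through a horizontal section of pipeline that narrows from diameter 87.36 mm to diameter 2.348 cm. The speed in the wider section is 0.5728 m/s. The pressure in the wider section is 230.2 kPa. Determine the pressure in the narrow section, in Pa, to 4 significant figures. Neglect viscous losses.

By continuity, v₂ = v₁·A₁/A₂ = 0.5728·(59.94/4.330) = 7.929 m/s.
The pipe is horizontal, so Bernoulli reduces to P₁ + ½ρv₁² = P₂ + ½ρv₂².
P₂ = P₁ − ½ρ(v₂² − v₁²) = 230200 − ½·1028·(7.929² − 0.5728²) = 230200 − 32150 = 198100 Pa.

P₂ ≈ 198100 Pa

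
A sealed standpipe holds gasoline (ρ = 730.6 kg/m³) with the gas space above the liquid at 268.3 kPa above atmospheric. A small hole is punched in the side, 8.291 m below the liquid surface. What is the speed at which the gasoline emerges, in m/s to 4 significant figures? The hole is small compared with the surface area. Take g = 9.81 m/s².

Take point 1 at the surface (v₁ ≈ 0) and point 2 at the hole (at atmospheric pressure). Bernoulli: P₁ + ρg h = P_atm + ½ρv₂².
With P₁ − P_atm = 268300 Pa, v₂ = √(2gh + 2ΔP/ρ) = √(2·9.81·8.291 + 2·268300/730.6) = 29.95 m/s.

v ≈ 29.95 m/s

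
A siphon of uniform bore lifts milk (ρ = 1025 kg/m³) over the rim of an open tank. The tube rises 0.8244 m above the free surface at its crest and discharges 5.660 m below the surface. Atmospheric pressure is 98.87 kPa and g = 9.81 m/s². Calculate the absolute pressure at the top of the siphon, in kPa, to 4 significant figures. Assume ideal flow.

P_top = 33.67 kPa

The outlet speed comes from Torricelli: v = √(2g·5.660) = 10.54 m/s.
With constant cross-section the crest speed equals v; applying Bernoulli from the surface up to the crest, P_top = P_atm − ½ρv² − ρg·h_top.
P_top = 98870 − ½·1025·10.54² − 1025·9.81·0.8244 = 33670 Pa.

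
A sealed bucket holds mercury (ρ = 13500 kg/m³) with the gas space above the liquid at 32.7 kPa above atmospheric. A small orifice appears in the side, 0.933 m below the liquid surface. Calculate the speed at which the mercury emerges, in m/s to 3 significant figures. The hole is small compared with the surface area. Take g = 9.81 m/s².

v ≈ 4.81 m/s

Take point 1 at the surface (v₁ ≈ 0) and point 2 at the hole (at atmospheric pressure). Bernoulli: P₁ + ρg h = P_atm + ½ρv₂².
With P₁ − P_atm = 32700 Pa, v₂ = √(2gh + 2ΔP/ρ) = √(2·9.81·0.933 + 2·32700/13500) = 4.81 m/s.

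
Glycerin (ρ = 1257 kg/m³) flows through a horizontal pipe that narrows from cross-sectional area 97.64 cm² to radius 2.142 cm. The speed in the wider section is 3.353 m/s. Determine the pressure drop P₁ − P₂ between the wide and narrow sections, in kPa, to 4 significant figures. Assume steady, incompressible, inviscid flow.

317.2 kPa

Continuity gives A₁v₁ = A₂v₂, so v₂ = (97.64 cm²)/(14.41 cm²) × 3.353 m/s = 22.71 m/s.
The pipe is horizontal, so Bernoulli reduces to P₁ + ½ρv₁² = P₂ + ½ρv₂².
P₁ − P₂ = ½·1257·(22.71² − 3.353²) = ½·1257·504.6 = 317200 Pa.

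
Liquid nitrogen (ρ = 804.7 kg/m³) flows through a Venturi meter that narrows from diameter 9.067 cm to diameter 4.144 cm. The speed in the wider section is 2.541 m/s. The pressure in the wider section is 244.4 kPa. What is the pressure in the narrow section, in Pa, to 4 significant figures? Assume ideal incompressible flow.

187500 Pa

By continuity, v₂ = v₁·A₁/A₂ = 2.541·(64.57/13.49) = 12.16 m/s.
With no height change, Bernoulli's equation is P₁ + ½ρv₁² = P₂ + ½ρv₂².
P₂ = P₁ − ½ρ(v₂² − v₁²) = 244400 − ½·804.7·(12.16² − 2.541²) = 244400 − 56940 = 187500 Pa.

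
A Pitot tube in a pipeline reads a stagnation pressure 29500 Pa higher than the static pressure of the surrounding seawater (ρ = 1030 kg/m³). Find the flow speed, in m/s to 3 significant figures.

The dynamic pressure equals the rise in static pressure at the stagnation point: ΔP = ½ρv².
v = √(2ΔP/ρ) = √(2·29500/1030) = 7.57 m/s.

7.57 m/s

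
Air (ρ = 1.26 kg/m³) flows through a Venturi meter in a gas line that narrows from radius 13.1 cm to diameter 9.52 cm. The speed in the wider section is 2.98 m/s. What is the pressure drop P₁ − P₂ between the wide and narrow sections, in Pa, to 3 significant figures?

Mass conservation (A₁v₁ = A₂v₂) gives v₂ = 2.98 × 539/71.2 = 22.6 m/s.
Bernoulli (h₁ = h₂): P₁ − P₂ = ½ρ(v₂² − v₁²).
P₁ − P₂ = ½·1.26·(22.6² − 2.98²) = ½·1.26·501 = 315 Pa.

315 Pa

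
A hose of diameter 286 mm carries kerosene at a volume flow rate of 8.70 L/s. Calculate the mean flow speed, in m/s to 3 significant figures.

Q = 8.70 L/s = 0.00870 m³/s.
v = Q/A = 0.00870 / 0.0642 = 0.135 m/s.

v ≈ 0.135 m/s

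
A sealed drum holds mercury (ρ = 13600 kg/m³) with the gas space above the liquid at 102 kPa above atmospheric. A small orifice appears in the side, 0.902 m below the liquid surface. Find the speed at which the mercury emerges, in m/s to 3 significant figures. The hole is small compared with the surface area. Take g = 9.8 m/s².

Take point 1 at the surface (v₁ ≈ 0) and point 2 at the hole (at atmospheric pressure). Bernoulli: P₁ + ρg h = P_atm + ½ρv₂².
With P₁ − P_atm = 102000 Pa, v₂ = √(2gh + 2ΔP/ρ) = √(2·9.8·0.902 + 2·102000/13600) = 5.72 m/s.

v ≈ 5.72 m/s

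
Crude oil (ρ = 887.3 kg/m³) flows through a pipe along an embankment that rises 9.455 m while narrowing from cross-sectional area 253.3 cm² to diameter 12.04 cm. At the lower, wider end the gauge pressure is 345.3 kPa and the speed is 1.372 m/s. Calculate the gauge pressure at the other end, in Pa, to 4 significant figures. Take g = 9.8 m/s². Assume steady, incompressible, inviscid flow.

P₂ ≈ 259800 Pa

The volume flow rate is constant, so v₂ = (A₁/A₂)v₁ = (253.3/113.9)·1.372 = 3.052 m/s.
Applying Bernoulli between the two ends and solving for P₂: P₂ = P₁ + ½ρ(v₁² − v₂²) − ρgΔh.
P₂ = 345300 + ½·887.3·(1.372² − 3.052²) − 887.3·9.8·(+9.455) = 345300 + (-3299) − (82220) = 259800 Pa.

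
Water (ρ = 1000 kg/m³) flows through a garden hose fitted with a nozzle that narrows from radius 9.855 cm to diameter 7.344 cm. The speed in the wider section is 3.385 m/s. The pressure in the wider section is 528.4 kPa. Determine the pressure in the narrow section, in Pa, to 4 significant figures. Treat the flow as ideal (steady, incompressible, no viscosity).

236900 Pa

By continuity, v₂ = v₁·A₁/A₂ = 3.385·(305.1/42.36) = 24.38 m/s.
Along the horizontal streamline, P + ½ρv² is constant.
P₂ = P₁ − ½ρ(v₂² − v₁²) = 528400 − ½·1000·(24.38² − 3.385²) = 528400 − 291500 = 236900 Pa.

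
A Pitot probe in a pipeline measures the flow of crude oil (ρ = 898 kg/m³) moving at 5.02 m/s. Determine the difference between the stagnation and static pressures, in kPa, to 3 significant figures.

ΔP = 11.3 kPa

At the stagnation point the flow is brought to rest, so Bernoulli gives P_stag − P_static = ½ρv².
ΔP = ½·898·5.02² = 11300 Pa.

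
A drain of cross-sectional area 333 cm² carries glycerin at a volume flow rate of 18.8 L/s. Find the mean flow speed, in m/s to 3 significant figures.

0.565 m/s

Q = 18.8 L/s = 0.0188 m³/s.
v = Q/A = 0.0188 / 0.0333 = 0.565 m/s.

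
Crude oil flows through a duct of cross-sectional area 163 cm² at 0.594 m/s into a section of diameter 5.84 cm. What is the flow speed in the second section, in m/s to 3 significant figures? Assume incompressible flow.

3.61 m/s

Mass conservation (A₁v₁ = A₂v₂) gives v₂ = 0.594 × 163/26.8 = 3.61 m/s.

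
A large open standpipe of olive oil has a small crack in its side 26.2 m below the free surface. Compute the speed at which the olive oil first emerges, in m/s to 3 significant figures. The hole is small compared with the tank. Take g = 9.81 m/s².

Bernoulli from surface to hole (P equal, v_surface ≈ 0): v = √(2gh) = √(2×9.81×26.2) = 22.7 m/s.

22.7 m/s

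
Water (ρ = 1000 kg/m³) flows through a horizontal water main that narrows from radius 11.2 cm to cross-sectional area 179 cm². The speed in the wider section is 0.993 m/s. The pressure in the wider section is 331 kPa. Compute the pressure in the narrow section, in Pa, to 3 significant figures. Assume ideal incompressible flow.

P₂ ≈ 329000 Pa

The volume flow rate is constant, so v₂ = (A₁/A₂)v₁ = (394/179)·0.993 = 2.19 m/s.
Bernoulli (h₁ = h₂): P₁ − P₂ = ½ρ(v₂² − v₁²).
P₂ = P₁ − ½ρ(v₂² − v₁²) = 331000 − ½·1000·(2.19² − 0.993²) = 331000 − 1900 = 329000 Pa.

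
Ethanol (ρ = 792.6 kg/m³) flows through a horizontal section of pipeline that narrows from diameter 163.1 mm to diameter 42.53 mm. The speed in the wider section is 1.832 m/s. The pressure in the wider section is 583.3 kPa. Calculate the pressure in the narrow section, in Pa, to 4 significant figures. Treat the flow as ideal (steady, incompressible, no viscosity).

Mass conservation (A₁v₁ = A₂v₂) gives v₂ = 1.832 × 208.9/14.21 = 26.94 m/s.
With no height change, Bernoulli's equation is P₁ + ½ρv₁² = P₂ + ½ρv₂².
P₂ = P₁ − ½ρ(v₂² − v₁²) = 583300 − ½·792.6·(26.94² − 1.832²) = 583300 − 286300 = 297000 Pa.

P₂ ≈ 297000 Pa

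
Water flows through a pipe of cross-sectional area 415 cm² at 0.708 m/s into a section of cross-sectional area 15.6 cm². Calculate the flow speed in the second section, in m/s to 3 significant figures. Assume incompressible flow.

18.8 m/s

Mass conservation (A₁v₁ = A₂v₂) gives v₂ = 0.708 × 415/15.6 = 18.8 m/s.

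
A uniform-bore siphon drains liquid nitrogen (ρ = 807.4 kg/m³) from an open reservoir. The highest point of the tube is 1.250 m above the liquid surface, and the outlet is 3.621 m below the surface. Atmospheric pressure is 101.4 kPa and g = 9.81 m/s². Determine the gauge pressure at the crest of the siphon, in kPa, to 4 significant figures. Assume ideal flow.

P_gauge ≈ -38.58 kPa

Bernoulli surface→outlet gives ½v² = g·h_out, so v = √(2·9.81·3.621) = 8.429 m/s.
Continuity keeps v the same throughout the tube; from surface to crest, P_atm + 0 = P_top + ½ρv² + ρg·h_top.
P_top = 101400 − ½·807.4·8.429² − 807.4·9.81·1.250 = 62820 Pa. So P_gauge = P_top − P_atm = -38580 Pa.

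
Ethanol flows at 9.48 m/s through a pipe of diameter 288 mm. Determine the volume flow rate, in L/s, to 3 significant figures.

618 L/s

Q = A·v = 0.0651 m² × 9.48 m/s = 0.618 m³/s.
Converting: 0.618 m³/s × 1000 = 618 L/s.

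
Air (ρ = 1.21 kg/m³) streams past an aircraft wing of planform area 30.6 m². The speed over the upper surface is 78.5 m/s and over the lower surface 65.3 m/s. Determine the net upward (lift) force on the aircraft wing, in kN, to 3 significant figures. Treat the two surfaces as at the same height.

F ≈ 35.1 kN

From P + ½ρv² = const at equal height, P_low − P_up = ½ρ(v_up² − v_low²).
ΔP = ½·1.21·(78.5² − 65.3²) = 1150 Pa.
Lift = ΔP · A = 1150 × 30.6 = 35100 N.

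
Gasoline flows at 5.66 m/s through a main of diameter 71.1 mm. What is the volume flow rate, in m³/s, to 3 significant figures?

Q = 0.0225 m³/s

Q = A·v = 0.00397 m² × 5.66 m/s = 0.0225 m³/s.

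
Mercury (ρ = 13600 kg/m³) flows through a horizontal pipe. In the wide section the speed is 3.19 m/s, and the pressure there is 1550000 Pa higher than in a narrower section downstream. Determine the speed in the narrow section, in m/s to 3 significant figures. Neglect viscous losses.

15.4 m/s

Along the level pipe P + ½ρv² is conserved, hence v₂² = v₁² + 2(P₁ − P₂)/ρ.
v₂ = √(3.19² + 2·1550000/13600) = √(10.2 + 228) = 15.4 m/s.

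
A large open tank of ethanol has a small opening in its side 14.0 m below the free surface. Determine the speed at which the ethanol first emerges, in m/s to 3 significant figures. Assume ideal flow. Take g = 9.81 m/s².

Torricelli's result v = √(2gh) gives v = √(2·9.81·14.0) = 16.6 m/s.

v = 16.6 m/s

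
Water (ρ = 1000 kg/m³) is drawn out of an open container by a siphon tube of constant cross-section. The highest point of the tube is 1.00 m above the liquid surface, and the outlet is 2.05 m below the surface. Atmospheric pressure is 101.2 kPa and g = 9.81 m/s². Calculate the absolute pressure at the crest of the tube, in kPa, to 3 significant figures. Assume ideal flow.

P_top ≈ 71.3 kPa

From the surface to the outlet (both open to atmosphere, surface at rest): v = √(2g·h_out) = √(2·9.81·2.05) = 6.34 m/s.
Continuity keeps v the same throughout the tube; from surface to crest, P_atm + 0 = P_top + ½ρv² + ρg·h_top.
P_top = 101200 − ½·1000·6.34² − 1000·9.81·1.00 = 71300 Pa.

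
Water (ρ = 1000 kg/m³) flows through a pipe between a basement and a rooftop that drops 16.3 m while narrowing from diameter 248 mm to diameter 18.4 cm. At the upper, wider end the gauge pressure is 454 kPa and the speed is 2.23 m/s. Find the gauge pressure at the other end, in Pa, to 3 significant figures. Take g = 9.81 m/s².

Mass conservation (A₁v₁ = A₂v₂) gives v₂ = 2.23 × 483/266 = 4.05 m/s.
Energy conservation along the streamline gives P₂ = P₁ − ½ρ(v₂² − v₁²) − ρg(h₂ − h₁).
P₂ = 454000 + ½·1000·(2.23² − 4.05²) − 1000·9.81·(−16.3) = 454000 + (-5720) − (-160000) = 608000 Pa.

608000 Pa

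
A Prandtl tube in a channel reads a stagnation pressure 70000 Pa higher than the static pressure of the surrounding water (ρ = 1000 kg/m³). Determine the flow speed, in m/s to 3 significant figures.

v ≈ 11.8 m/s

The dynamic pressure equals the rise in static pressure at the stagnation point: ΔP = ½ρv².
v = √(2ΔP/ρ) = √(2·70000/1000) = 11.8 m/s.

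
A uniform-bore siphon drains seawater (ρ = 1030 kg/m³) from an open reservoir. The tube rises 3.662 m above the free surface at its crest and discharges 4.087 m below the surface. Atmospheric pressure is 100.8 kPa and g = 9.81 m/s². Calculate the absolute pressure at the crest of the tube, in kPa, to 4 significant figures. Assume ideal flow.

From the surface to the outlet (both open to atmosphere, surface at rest): v = √(2g·h_out) = √(2·9.81·4.087) = 8.955 m/s.
The bore is uniform, so the speed at the crest is the same v. Bernoulli surface→crest: P_atm = P_top + ½ρv² + ρg·h_top.
P_top = 100800 − ½·1030·8.955² − 1030·9.81·3.662 = 22500 Pa.

P_top = 22.50 kPa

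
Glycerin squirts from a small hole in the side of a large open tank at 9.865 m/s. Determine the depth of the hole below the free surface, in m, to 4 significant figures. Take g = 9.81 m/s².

h = 4.960 m

Torricelli: v = √(2gh), so h = v²/(2g).
h = 9.865²/(2·9.81) = 97.32/19.62 = 4.960 m.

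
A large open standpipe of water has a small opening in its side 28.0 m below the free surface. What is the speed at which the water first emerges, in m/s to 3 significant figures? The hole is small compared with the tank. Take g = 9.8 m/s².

v ≈ 23.4 m/s

The surface is effectively still and both ends are open, so ½v² = gh and v = √(2·9.8·28.0) = 23.4 m/s.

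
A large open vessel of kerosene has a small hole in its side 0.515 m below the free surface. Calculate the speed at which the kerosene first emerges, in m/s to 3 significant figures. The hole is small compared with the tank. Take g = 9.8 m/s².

v = 3.18 m/s

Torricelli's result v = √(2gh) gives v = √(2·9.8·0.515) = 3.18 m/s.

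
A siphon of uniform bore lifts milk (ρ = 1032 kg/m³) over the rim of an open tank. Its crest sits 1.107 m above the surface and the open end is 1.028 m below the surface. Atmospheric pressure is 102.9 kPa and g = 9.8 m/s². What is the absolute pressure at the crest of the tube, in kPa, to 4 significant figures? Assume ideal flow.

P_top ≈ 81.31 kPa

The outlet speed comes from Torricelli: v = √(2g·1.028) = 4.489 m/s.
Continuity keeps v the same throughout the tube; from surface to crest, P_atm + 0 = P_top + ½ρv² + ρg·h_top.
P_top = 102900 − ½·1032·4.489² − 1032·9.8·1.107 = 81310 Pa.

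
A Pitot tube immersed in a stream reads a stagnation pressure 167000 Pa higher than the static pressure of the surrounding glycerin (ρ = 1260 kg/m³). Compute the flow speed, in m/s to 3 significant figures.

v ≈ 16.3 m/s

The dynamic pressure equals the rise in static pressure at the stagnation point: ΔP = ½ρv².
v = √(2ΔP/ρ) = √(2·167000/1260) = 16.3 m/s.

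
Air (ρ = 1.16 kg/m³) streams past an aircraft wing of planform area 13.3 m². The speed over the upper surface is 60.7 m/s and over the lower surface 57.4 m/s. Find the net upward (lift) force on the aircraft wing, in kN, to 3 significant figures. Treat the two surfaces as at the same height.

The faster flow above has the lower pressure; Bernoulli (same height) gives ΔP = ½ρ(v_up² − v_low²).
ΔP = ½·1.16·(60.7² − 57.4²) = 226 Pa.
Lift = ΔP · A = 226 × 13.3 = 3010 N.

F ≈ 3.01 kN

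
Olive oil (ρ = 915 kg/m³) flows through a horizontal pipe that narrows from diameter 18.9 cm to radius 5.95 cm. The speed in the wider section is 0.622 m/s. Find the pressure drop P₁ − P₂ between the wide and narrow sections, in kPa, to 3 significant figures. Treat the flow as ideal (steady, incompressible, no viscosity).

ΔP ≈ 0.949 kPa

Continuity gives A₁v₁ = A₂v₂, so v₂ = (281 cm²)/(111 cm²) × 0.622 m/s = 1.57 m/s.
With no height change, Bernoulli's equation is P₁ + ½ρv₁² = P₂ + ½ρv₂².
P₁ − P₂ = ½·915·(1.57² − 0.622²) = ½·915·2.07 = 949 Pa.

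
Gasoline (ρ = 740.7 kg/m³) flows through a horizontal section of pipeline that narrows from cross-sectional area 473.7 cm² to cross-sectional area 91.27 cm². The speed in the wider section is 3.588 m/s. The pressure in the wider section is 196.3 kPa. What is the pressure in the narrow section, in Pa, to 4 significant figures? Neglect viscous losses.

Mass conservation (A₁v₁ = A₂v₂) gives v₂ = 3.588 × 473.7/91.27 = 18.62 m/s.
Along the horizontal streamline, P + ½ρv² is constant.
P₂ = P₁ − ½ρ(v₂² − v₁²) = 196300 − ½·740.7·(18.62² − 3.588²) = 196300 − 123700 = 72640 Pa.

72640 Pa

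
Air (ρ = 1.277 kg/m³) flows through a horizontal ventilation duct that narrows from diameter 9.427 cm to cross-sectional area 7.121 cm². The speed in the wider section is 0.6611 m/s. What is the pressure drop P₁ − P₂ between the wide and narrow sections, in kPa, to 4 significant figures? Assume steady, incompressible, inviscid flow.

By continuity, v₂ = v₁·A₁/A₂ = 0.6611·(69.80/7.121) = 6.480 m/s.
Bernoulli (h₁ = h₂): P₁ − P₂ = ½ρ(v₂² − v₁²).
P₁ − P₂ = ½·1.277·(6.480² − 0.6611²) = ½·1.277·41.55 = 26.53 Pa.

ΔP = 0.02653 kPa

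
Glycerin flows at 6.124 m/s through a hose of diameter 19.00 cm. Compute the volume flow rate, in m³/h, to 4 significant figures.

Q = A·v = 0.02835 m² × 6.124 m/s = 0.1736 m³/s.
Converting: 0.1736 m³/s × 3600 = 625.1 m³/h.

625.1 m³/h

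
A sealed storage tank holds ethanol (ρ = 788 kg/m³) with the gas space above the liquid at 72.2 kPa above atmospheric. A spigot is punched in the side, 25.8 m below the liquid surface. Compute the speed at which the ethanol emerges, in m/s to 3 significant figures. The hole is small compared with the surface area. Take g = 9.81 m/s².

v = 26.3 m/s

Take point 1 at the surface (v₁ ≈ 0) and point 2 at the hole (at atmospheric pressure). Bernoulli: P₁ + ρg h = P_atm + ½ρv₂².
With P₁ − P_atm = 72200 Pa, v₂ = √(2gh + 2ΔP/ρ) = √(2·9.81·25.8 + 2·72200/788) = 26.3 m/s.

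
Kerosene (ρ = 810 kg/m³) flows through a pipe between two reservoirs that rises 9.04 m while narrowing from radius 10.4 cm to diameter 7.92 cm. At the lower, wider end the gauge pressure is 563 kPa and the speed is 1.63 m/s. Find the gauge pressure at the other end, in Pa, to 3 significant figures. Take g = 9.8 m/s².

By continuity, v₂ = v₁·A₁/A₂ = 1.63·(340/49.3) = 11.2 m/s.
Bernoulli: P₁ + ½ρv₁² + ρg h₁ = P₂ + ½ρv₂² + ρg h₂, so P₂ = P₁ + ½ρ(v₁² − v₂²) − ρg(h₂ − h₁).
P₂ = 563000 + ½·810·(1.63² − 11.2²) − 810·9.8·(+9.04) = 563000 + (-50100) − (71800) = 441000 Pa.

P₂ = 441000 Pa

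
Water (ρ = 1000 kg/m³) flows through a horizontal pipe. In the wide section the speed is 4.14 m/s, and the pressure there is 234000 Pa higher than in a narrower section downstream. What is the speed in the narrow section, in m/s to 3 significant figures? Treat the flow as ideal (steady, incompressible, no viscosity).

v₂ ≈ 22.0 m/s

Along the level pipe P + ½ρv² is conserved, hence v₂² = v₁² + 2(P₁ − P₂)/ρ.
v₂ = √(4.14² + 2·234000/1000) = √(17.1 + 468) = 22.0 m/s.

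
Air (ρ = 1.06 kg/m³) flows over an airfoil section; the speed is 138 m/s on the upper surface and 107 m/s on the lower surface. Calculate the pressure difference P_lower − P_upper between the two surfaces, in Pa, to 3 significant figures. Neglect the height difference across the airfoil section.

With negligible Δh, P + ½ρv² is constant, so P_low − P_up = ½ρ(v_up² − v_low²).
ΔP = ½·1.06·(138² − 107²) = 4030 Pa.

4030 Pa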